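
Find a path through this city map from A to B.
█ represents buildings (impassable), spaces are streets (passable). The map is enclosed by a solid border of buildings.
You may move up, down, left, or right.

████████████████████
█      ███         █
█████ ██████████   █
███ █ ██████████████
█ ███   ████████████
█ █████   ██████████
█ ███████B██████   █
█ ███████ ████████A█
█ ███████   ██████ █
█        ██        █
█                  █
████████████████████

Finding the shortest path from A to B:
Movement: cardinal only
Path length: 14 steps
Directions: down → down → left → left → left → left → left → left → left → up → left → left → up → up

Solution:

████████████████████
█      ███         █
█████ ██████████   █
███ █ ██████████████
█ ███   ████████████
█ █████   ██████████
█ ███████B██████   █
█ ███████↑████████A█
█ ███████↑←↰██████↓█
█        ██↑←←←←←←↲█
█                  █
████████████████████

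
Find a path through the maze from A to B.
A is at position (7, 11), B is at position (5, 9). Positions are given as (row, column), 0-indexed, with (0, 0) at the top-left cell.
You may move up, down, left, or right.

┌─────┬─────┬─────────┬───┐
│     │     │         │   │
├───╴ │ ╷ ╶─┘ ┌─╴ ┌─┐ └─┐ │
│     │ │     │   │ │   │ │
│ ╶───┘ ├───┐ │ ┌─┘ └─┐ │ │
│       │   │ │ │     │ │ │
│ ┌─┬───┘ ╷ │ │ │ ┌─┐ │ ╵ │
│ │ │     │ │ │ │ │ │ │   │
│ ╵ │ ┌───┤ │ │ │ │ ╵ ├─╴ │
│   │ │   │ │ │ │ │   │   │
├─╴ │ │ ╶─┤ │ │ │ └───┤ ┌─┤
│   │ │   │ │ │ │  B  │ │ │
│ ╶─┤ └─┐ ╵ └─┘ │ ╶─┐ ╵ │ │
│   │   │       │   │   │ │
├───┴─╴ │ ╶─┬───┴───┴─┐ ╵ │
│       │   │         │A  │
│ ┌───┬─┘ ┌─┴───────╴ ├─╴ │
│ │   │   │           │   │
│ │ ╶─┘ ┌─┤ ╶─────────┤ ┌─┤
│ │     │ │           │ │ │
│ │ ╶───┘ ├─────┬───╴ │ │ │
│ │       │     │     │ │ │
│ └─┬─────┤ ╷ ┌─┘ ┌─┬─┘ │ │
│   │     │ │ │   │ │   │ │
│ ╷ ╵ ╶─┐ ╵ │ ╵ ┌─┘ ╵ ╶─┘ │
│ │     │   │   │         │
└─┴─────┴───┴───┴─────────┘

Finding the shortest path from (7, 11) to (5, 9):
Path length: 4 steps
Directions: up → left → up → left

Solution:

┌─────┬─────┬─────────┬───┐
│     │     │         │   │
├───╴ │ ╷ ╶─┘ ┌─╴ ┌─┐ └─┐ │
│     │ │     │   │ │   │ │
│ ╶───┘ ├───┐ │ ┌─┘ └─┐ │ │
│       │   │ │ │     │ │ │
│ ┌─┬───┘ ╷ │ │ │ ┌─┐ │ ╵ │
│ │ │     │ │ │ │ │ │ │   │
│ ╵ │ ┌───┤ │ │ │ │ ╵ ├─╴ │
│   │ │   │ │ │ │ │   │   │
├─╴ │ │ ╶─┤ │ │ │ └───┤ ┌─┤
│   │ │   │ │ │ │  B ↰│ │ │
│ ╶─┤ └─┐ ╵ └─┘ │ ╶─┐ ╵ │ │
│   │   │       │   │↑ ↰│ │
├───┴─╴ │ ╶─┬───┴───┴─┐ ╵ │
│       │   │         │A  │
│ ┌───┬─┘ ┌─┴───────╴ ├─╴ │
│ │   │   │           │   │
│ │ ╶─┘ ┌─┤ ╶─────────┤ ┌─┤
│ │     │ │           │ │ │
│ │ ╶───┘ ├─────┬───╴ │ │ │
│ │       │     │     │ │ │
│ └─┬─────┤ ╷ ┌─┘ ┌─┬─┘ │ │
│   │     │ │ │   │ │   │ │
│ ╷ ╵ ╶─┐ ╵ │ ╵ ┌─┘ ╵ ╶─┘ │
│ │     │   │   │         │
└─┴─────┴───┴───┴─────────┘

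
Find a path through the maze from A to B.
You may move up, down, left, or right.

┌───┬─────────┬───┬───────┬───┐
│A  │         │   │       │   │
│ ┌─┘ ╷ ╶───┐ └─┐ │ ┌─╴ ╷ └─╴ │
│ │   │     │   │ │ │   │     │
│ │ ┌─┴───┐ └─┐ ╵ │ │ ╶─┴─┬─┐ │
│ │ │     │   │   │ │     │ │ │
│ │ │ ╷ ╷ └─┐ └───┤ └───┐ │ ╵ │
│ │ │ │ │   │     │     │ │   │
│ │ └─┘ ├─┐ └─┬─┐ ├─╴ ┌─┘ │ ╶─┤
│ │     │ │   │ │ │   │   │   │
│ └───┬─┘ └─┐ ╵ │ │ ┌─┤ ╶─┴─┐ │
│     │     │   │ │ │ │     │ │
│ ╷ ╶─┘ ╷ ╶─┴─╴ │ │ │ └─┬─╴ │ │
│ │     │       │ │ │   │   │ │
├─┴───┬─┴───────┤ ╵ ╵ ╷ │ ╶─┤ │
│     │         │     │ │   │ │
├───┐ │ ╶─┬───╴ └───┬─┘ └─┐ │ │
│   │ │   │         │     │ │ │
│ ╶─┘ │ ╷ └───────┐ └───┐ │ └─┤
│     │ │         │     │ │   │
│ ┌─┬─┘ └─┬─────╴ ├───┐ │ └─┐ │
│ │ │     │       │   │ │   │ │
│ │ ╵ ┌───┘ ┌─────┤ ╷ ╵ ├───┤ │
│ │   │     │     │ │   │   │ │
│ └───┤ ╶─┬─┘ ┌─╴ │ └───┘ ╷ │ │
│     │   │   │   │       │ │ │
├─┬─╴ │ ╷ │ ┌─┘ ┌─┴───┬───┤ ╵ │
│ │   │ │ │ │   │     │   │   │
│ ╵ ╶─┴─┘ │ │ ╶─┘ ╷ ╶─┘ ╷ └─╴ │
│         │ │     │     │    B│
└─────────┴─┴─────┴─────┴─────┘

Finding the shortest path through the maze:
Path length: 80 steps
Directions: down → down → down → down → down → right → down → right → right → up → right → down → right → right → right → up → left → up → left → up → left → up → left → down → down → left → left → up → up → up → right → up → right → down → right → right → down → right → down → right → right → down → down → down → down → right → up → up → up → right → up → left → up → up → up → right → right → down → left → down → right → right → down → down → left → down → right → right → down → left → down → right → down → down → right → down → down → down → down → down

Solution:

┌───┬─────────┬───┬───────┬───┐
│A  │↱ ↓      │   │↱ → ↓  │   │
│ ┌─┘ ╷ ╶───┐ └─┐ │ ┌─╴ ╷ └─╴ │
│↓│↱ ↑│↳ → ↓│   │ │↑│↓ ↲│     │
│ │ ┌─┴───┐ └─┐ ╵ │ │ ╶─┴─┬─┐ │
│↓│↑│  ↓ ↰│↳ ↓│   │↑│↳ → ↓│ │ │
│ │ │ ╷ ╷ └─┐ └───┤ └───┐ │ ╵ │
│↓│↑│ │↓│↑ ↰│↳ → ↓│↑ ↰  │↓│   │
│ │ └─┘ ├─┐ └─┬─┐ ├─╴ ┌─┘ │ ╶─┤
│↓│↑ ← ↲│ │↑ ↰│ │↓│↱ ↑│↓ ↲│   │
│ └───┬─┘ └─┐ ╵ │ │ ┌─┤ ╶─┴─┐ │
│↳ ↓  │↱ ↓  │↑ ↰│↓│↑│ │↳ → ↓│ │
│ ╷ ╶─┘ ╷ ╶─┴─╴ │ │ │ └─┬─╴ │ │
│ │↳ → ↑│↳ → → ↑│↓│↑│   │↓ ↲│ │
├─┴───┬─┴───────┤ ╵ ╵ ╷ │ ╶─┤ │
│     │         │↳ ↑  │ │↳ ↓│ │
├───┐ │ ╶─┬───╴ └───┬─┘ └─┐ │ │
│   │ │   │         │     │↓│ │
│ ╶─┘ │ ╷ └───────┐ └───┐ │ └─┤
│     │ │         │     │ │↳ ↓│
│ ┌─┬─┘ └─┬─────╴ ├───┐ │ └─┐ │
│ │ │     │       │   │ │   │↓│
│ │ ╵ ┌───┘ ┌─────┤ ╷ ╵ ├───┤ │
│ │   │     │     │ │   │   │↓│
│ └───┤ ╶─┬─┘ ┌─╴ │ └───┘ ╷ │ │
│     │   │   │   │       │ │↓│
├─┬─╴ │ ╷ │ ┌─┘ ┌─┴───┬───┤ ╵ │
│ │   │ │ │ │   │     │   │  ↓│
│ ╵ ╶─┴─┘ │ │ ╶─┘ ╷ ╶─┘ ╷ └─╴ │
│         │ │     │     │    B│
└─────────┴─┴─────┴─────┴─────┘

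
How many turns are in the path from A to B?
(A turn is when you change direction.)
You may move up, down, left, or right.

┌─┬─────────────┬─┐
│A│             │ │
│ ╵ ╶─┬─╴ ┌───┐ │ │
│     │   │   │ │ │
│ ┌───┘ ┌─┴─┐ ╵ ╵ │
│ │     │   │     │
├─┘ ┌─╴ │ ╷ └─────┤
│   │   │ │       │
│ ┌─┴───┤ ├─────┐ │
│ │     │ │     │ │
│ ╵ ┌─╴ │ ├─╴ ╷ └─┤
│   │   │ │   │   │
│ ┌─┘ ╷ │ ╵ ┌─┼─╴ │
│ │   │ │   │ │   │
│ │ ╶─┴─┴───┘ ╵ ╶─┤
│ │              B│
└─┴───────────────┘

Directions: down, right, up, right, right, right, down, left, down, left, left, down, left, down, down, right, up, right, right, down, left, down, left, down, right, right, right, right, right, right, right
Number of turns: 19

Solution:

┌─┬─────────────┬─┐
│A│↱ → → ↓      │ │
│ ╵ ╶─┬─╴ ┌───┐ │ │
│↳ ↑  │↓ ↲│   │ │ │
│ ┌───┘ ┌─┴─┐ ╵ ╵ │
│ │↓ ← ↲│   │     │
├─┘ ┌─╴ │ ╷ └─────┤
│↓ ↲│   │ │       │
│ ┌─┴───┤ ├─────┐ │
│↓│↱ → ↓│ │     │ │
│ ╵ ┌─╴ │ ├─╴ ╷ └─┤
│↳ ↑│↓ ↲│ │   │   │
│ ┌─┘ ╷ │ ╵ ┌─┼─╴ │
│ │↓ ↲│ │   │ │   │
│ │ ╶─┴─┴───┘ ╵ ╶─┤
│ │↳ → → → → → → B│
└─┴───────────────┘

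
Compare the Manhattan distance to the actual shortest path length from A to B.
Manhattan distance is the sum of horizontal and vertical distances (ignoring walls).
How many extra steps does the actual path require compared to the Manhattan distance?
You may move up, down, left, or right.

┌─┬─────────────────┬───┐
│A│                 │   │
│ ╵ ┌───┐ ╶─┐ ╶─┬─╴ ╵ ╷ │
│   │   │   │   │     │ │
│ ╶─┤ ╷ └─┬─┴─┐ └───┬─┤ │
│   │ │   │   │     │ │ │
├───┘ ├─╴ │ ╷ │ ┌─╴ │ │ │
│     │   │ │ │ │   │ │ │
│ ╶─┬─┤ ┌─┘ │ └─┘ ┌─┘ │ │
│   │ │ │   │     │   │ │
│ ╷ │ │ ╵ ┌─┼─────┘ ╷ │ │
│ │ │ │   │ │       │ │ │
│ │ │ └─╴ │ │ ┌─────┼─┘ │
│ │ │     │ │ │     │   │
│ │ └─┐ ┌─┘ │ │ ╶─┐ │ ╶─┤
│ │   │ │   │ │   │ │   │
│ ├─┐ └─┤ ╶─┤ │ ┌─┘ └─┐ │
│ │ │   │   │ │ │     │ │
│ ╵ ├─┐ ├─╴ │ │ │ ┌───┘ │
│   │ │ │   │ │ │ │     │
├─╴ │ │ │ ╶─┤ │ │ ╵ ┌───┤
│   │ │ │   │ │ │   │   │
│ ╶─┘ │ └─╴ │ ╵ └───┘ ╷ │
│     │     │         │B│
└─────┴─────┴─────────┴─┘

Manhattan distance: |11 - 0| + |11 - 0| = 22
Actual path length: 48
Extra steps: 48 - 22 = 26

Solution:

┌─┬─────────────────┬───┐
│A│↱ → → → → → → → ↓│↱ ↓│
│ ╵ ┌───┐ ╶─┐ ╶─┬─╴ ╵ ╷ │
│↳ ↑│   │   │   │  ↳ ↑│↓│
│ ╶─┤ ╷ └─┬─┴─┐ └───┬─┤ │
│   │ │   │   │     │ │↓│
├───┘ ├─╴ │ ╷ │ ┌─╴ │ │ │
│     │   │ │ │ │   │ │↓│
│ ╶─┬─┤ ┌─┘ │ └─┘ ┌─┘ │ │
│   │ │ │   │     │   │↓│
│ ╷ │ │ ╵ ┌─┼─────┘ ╷ │ │
│ │ │ │   │ │       │ │↓│
│ │ │ └─╴ │ │ ┌─────┼─┘ │
│ │ │     │ │ │↓ ← ↰│↓ ↲│
│ │ └─┐ ┌─┘ │ │ ╶─┐ │ ╶─┤
│ │   │ │   │ │↓  │↑│↳ ↓│
│ ├─┐ └─┤ ╶─┤ │ ┌─┘ └─┐ │
│ │ │   │   │ │↓│↱ ↑  │↓│
│ ╵ ├─┐ ├─╴ │ │ │ ┌───┘ │
│   │ │ │   │ │↓│↑│↓ ← ↲│
├─╴ │ │ │ ╶─┤ │ │ ╵ ┌───┤
│   │ │ │   │ │↓│↑ ↲│↱ ↓│
│ ╶─┘ │ └─╴ │ ╵ └───┘ ╷ │
│     │     │  ↳ → → ↑│B│
└─────┴─────┴─────────┴─┘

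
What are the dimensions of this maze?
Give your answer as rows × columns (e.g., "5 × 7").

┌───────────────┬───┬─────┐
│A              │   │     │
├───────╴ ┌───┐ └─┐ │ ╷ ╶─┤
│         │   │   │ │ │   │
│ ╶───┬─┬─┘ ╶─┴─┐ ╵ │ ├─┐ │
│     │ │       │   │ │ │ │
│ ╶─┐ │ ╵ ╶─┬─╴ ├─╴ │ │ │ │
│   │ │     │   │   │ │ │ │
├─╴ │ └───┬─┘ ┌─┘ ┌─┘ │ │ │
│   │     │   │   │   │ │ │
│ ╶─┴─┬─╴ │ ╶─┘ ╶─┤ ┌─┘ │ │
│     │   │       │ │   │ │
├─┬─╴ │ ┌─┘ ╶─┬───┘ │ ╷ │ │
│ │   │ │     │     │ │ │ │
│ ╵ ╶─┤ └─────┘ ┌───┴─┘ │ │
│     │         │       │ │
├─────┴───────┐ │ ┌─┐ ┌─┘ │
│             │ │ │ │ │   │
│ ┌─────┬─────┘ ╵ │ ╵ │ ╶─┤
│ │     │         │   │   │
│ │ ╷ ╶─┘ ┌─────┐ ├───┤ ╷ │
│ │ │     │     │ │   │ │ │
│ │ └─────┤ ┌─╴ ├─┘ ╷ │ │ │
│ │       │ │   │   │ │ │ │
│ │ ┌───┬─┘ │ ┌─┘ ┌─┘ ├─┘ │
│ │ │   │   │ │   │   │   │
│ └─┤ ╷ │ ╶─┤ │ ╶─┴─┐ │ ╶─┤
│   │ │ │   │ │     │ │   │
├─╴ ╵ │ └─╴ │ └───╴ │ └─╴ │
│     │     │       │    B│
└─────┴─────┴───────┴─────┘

Counting the maze dimensions:
Rows (vertical): 15
Columns (horizontal): 13
Dimensions: 15 × 13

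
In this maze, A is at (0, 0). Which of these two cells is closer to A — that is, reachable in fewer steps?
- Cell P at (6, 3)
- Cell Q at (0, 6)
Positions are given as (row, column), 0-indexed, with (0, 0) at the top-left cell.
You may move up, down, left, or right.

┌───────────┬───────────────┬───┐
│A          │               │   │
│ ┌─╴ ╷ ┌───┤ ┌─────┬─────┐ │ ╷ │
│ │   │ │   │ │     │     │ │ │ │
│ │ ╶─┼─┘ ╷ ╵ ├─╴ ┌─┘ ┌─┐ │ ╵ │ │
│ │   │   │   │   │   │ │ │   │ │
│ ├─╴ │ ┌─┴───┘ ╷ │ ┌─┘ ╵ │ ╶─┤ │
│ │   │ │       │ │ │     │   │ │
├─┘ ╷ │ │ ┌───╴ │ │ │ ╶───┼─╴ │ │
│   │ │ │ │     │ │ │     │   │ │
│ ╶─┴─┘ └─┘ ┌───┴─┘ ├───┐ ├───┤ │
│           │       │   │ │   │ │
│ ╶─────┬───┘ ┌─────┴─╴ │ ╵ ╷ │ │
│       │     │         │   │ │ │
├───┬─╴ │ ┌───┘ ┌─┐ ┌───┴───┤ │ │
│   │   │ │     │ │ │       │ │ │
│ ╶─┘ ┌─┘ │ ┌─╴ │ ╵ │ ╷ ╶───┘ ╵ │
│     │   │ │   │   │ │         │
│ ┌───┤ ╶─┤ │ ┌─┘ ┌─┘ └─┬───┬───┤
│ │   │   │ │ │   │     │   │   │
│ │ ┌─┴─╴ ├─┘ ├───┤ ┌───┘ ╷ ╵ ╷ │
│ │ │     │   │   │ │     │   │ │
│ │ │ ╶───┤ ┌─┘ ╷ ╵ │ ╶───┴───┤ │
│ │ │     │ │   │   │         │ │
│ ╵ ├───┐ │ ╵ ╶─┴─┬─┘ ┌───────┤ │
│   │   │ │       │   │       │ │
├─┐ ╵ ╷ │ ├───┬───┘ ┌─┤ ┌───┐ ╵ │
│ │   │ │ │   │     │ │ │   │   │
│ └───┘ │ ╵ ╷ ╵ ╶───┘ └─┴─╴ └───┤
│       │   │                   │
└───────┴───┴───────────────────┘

Shortest path A → P at (6, 3): 15 steps
Shortest path A → Q at (0, 6): 24 steps

P is closer (15 steps vs 24 steps).

Path to P:

┌───────────┬───────────────┬───┐
│A → ↓      │               │   │
│ ┌─╴ ╷ ┌───┤ ┌─────┬─────┐ │ ╷ │
│ │↓ ↲│ │   │ │     │     │ │ │ │
│ │ ╶─┼─┘ ╷ ╵ ├─╴ ┌─┘ ┌─┐ │ ╵ │ │
│ │↳ ↓│   │   │   │   │ │ │   │ │
│ ├─╴ │ ┌─┴───┘ ╷ │ ┌─┘ ╵ │ ╶─┤ │
│ │↓ ↲│ │       │ │ │     │   │ │
├─┘ ╷ │ │ ┌───╴ │ │ │ ╶───┼─╴ │ │
│↓ ↲│ │ │ │     │ │ │     │   │ │
│ ╶─┴─┘ └─┘ ┌───┴─┘ ├───┐ ├───┤ │
│↓          │       │   │ │   │ │
│ ╶─────┬───┘ ┌─────┴─╴ │ ╵ ╷ │ │
│↳ → → P│     │         │   │ │ │
├───┬─╴ │ ┌───┘ ┌─┐ ┌───┴───┤ │ │
│   │   │ │     │ │ │       │ │ │
│ ╶─┘ ┌─┘ │ ┌─╴ │ ╵ │ ╷ ╶───┘ ╵ │
│     │   │ │   │   │ │         │
│ ┌───┤ ╶─┤ │ ┌─┘ ┌─┘ └─┬───┬───┤
│ │   │   │ │ │   │     │   │   │
│ │ ┌─┴─╴ ├─┘ ├───┤ ┌───┘ ╷ ╵ ╷ │
│ │ │     │   │   │ │     │   │ │
│ │ │ ╶───┤ ┌─┘ ╷ ╵ │ ╶───┴───┤ │
│ │ │     │ │   │   │         │ │
│ ╵ ├───┐ │ ╵ ╶─┴─┬─┘ ┌───────┤ │
│   │   │ │       │   │       │ │
├─┐ ╵ ╷ │ ├───┬───┘ ┌─┤ ┌───┐ ╵ │
│ │   │ │ │   │     │ │ │   │   │
│ └───┘ │ ╵ ╷ ╵ ╶───┘ └─┴─╴ └───┤
│       │   │                   │
└───────┴───┴───────────────────┘

Path to Q:

┌───────────┬───────────────┬───┐
│A → ↓      │Q              │   │
│ ┌─╴ ╷ ┌───┤ ┌─────┬─────┐ │ ╷ │
│ │↓ ↲│ │↱ ↓│↑│     │     │ │ │ │
│ │ ╶─┼─┘ ╷ ╵ ├─╴ ┌─┘ ┌─┐ │ ╵ │ │
│ │↳ ↓│↱ ↑│↳ ↑│   │   │ │ │   │ │
│ ├─╴ │ ┌─┴───┘ ╷ │ ┌─┘ ╵ │ ╶─┤ │
│ │↓ ↲│↑│       │ │ │     │   │ │
├─┘ ╷ │ │ ┌───╴ │ │ │ ╶───┼─╴ │ │
│↓ ↲│ │↑│ │     │ │ │     │   │ │
│ ╶─┴─┘ └─┘ ┌───┴─┘ ├───┐ ├───┤ │
│↳ → → ↑    │       │   │ │   │ │
│ ╶─────┬───┘ ┌─────┴─╴ │ ╵ ╷ │ │
│       │     │         │   │ │ │
├───┬─╴ │ ┌───┘ ┌─┐ ┌───┴───┤ │ │
│   │   │ │     │ │ │       │ │ │
│ ╶─┘ ┌─┘ │ ┌─╴ │ ╵ │ ╷ ╶───┘ ╵ │
│     │   │ │   │   │ │         │
│ ┌───┤ ╶─┤ │ ┌─┘ ┌─┘ └─┬───┬───┤
│ │   │   │ │ │   │     │   │   │
│ │ ┌─┴─╴ ├─┘ ├───┤ ┌───┘ ╷ ╵ ╷ │
│ │ │     │   │   │ │     │   │ │
│ │ │ ╶───┤ ┌─┘ ╷ ╵ │ ╶───┴───┤ │
│ │ │     │ │   │   │         │ │
│ ╵ ├───┐ │ ╵ ╶─┴─┬─┘ ┌───────┤ │
│   │   │ │       │   │       │ │
├─┐ ╵ ╷ │ ├───┬───┘ ┌─┤ ┌───┐ ╵ │
│ │   │ │ │   │     │ │ │   │   │
│ └───┘ │ ╵ ╷ ╵ ╶───┘ └─┴─╴ └───┤
│       │   │                   │
└───────┴───┴───────────────────┘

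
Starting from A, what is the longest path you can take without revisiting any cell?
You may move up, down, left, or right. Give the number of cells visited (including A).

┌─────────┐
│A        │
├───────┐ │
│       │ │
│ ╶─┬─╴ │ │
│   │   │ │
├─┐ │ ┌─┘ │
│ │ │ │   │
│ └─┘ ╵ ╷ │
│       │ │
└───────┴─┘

Finding longest simple path using DFS:
Start: (0, 0)
Longest path visits 21 cells
Path: A → right → right → right → right → down → down → down → left → down → left → up → up → right → up → left → left → left → down → right → down

Solution:

┌─────────┐
│A → → → ↓│
├───────┐ │
│↓ ← ← ↰│↓│
│ ╶─┬─╴ │ │
│↳ ↓│↱ ↑│↓│
├─┐ │ ┌─┘ │
│ │B│↑│↓ ↲│
│ └─┘ ╵ ╷ │
│    ↑ ↲│ │
└───────┴─┘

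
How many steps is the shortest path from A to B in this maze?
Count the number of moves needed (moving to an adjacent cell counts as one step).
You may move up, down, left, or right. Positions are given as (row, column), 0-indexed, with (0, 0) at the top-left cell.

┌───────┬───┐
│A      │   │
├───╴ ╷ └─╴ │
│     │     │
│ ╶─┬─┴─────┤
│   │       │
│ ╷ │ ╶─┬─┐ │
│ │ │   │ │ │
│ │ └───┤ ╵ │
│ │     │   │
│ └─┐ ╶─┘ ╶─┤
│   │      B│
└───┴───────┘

Using BFS to find shortest path:
Start: (0, 0), End: (5, 5)
Path found:
(0,0) → (0,1) → (0,2) → (1,2) → (1,1) → (1,0) → (2,0) → (2,1) → (3,1) → (4,1) → (4,2) → (5,2) → (5,3) → (5,4) → (5,5)
Number of steps: 14

Solution:

┌───────┬───┐
│A → ↓  │   │
├───╴ ╷ └─╴ │
│↓ ← ↲│     │
│ ╶─┬─┴─────┤
│↳ ↓│       │
│ ╷ │ ╶─┬─┐ │
│ │↓│   │ │ │
│ │ └───┤ ╵ │
│ │↳ ↓  │   │
│ └─┐ ╶─┘ ╶─┤
│   │↳ → → B│
└───┴───────┘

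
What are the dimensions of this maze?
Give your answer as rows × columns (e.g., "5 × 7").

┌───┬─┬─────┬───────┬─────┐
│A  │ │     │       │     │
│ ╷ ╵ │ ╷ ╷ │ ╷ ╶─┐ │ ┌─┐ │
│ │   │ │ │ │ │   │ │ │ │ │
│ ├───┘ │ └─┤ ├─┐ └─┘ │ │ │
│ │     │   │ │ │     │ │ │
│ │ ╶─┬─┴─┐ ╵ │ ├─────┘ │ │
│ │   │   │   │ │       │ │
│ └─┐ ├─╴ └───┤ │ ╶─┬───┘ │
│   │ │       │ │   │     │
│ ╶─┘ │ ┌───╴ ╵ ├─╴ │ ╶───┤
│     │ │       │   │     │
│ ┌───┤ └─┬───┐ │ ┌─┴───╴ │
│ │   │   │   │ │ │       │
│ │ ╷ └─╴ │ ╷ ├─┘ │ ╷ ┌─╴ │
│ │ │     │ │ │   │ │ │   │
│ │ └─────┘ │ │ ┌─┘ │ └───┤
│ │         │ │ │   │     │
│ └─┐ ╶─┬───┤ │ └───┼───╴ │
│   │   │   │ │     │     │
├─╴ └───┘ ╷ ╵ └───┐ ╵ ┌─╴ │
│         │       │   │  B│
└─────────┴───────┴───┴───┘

Counting the maze dimensions:
Rows (vertical): 11
Columns (horizontal): 13
Dimensions: 11 × 13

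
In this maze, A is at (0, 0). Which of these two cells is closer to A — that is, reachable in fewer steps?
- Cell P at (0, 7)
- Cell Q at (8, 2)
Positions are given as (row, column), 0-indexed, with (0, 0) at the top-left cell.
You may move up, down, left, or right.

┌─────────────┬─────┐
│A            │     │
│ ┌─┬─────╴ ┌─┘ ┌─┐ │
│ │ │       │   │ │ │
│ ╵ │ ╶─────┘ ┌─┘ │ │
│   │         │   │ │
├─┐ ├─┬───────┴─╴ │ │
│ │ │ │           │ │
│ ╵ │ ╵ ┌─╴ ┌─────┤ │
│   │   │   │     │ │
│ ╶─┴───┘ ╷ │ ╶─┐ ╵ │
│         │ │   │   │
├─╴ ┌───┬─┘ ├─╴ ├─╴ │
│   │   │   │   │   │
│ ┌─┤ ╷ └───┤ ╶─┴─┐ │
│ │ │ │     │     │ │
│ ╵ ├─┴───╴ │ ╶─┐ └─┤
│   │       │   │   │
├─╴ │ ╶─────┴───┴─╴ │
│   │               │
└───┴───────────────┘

Shortest path A → P at (0, 7): 17 steps
Shortest path A → Q at (8, 2): 46 steps

P is closer (17 steps vs 46 steps).

Path to P:

┌─────────────┬─────┐
│A → → → → ↓  │P    │
│ ┌─┬─────╴ ┌─┘ ┌─┐ │
│ │ │↓ ← ← ↲│↱ ↑│ │ │
│ ╵ │ ╶─────┘ ┌─┘ │ │
│   │↳ → → → ↑│   │ │
├─┐ ├─┬───────┴─╴ │ │
│ │ │ │           │ │
│ ╵ │ ╵ ┌─╴ ┌─────┤ │
│   │   │   │     │ │
│ ╶─┴───┘ ╷ │ ╶─┐ ╵ │
│         │ │   │   │
├─╴ ┌───┬─┘ ├─╴ ├─╴ │
│   │   │   │   │   │
│ ┌─┤ ╷ └───┤ ╶─┴─┐ │
│ │ │ │     │     │ │
│ ╵ ├─┴───╴ │ ╶─┐ └─┤
│   │       │   │   │
├─╴ │ ╶─────┴───┴─╴ │
│   │               │
└───┴───────────────┘

Path to Q:

┌─────────────┬─────┐
│A → → → → ↓  │↱ → ↓│
│ ┌─┬─────╴ ┌─┘ ┌─┐ │
│ │ │↓ ← ← ↲│↱ ↑│ │↓│
│ ╵ │ ╶─────┘ ┌─┘ │ │
│   │↳ → → → ↑│   │↓│
├─┐ ├─┬───────┴─╴ │ │
│ │ │ │           │↓│
│ ╵ │ ╵ ┌─╴ ┌─────┤ │
│   │   │   │↓ ← ↰│↓│
│ ╶─┴───┘ ╷ │ ╶─┐ ╵ │
│         │ │↳ ↓│↑ ↲│
├─╴ ┌───┬─┘ ├─╴ ├─╴ │
│   │   │   │↓ ↲│   │
│ ┌─┤ ╷ └───┤ ╶─┴─┐ │
│ │ │ │     │↳ → ↓│ │
│ ╵ ├─┴───╴ │ ╶─┐ └─┤
│   │Q      │   │↳ ↓│
├─╴ │ ╶─────┴───┴─╴ │
│   │↑ ← ← ← ← ← ← ↲│
└───┴───────────────┘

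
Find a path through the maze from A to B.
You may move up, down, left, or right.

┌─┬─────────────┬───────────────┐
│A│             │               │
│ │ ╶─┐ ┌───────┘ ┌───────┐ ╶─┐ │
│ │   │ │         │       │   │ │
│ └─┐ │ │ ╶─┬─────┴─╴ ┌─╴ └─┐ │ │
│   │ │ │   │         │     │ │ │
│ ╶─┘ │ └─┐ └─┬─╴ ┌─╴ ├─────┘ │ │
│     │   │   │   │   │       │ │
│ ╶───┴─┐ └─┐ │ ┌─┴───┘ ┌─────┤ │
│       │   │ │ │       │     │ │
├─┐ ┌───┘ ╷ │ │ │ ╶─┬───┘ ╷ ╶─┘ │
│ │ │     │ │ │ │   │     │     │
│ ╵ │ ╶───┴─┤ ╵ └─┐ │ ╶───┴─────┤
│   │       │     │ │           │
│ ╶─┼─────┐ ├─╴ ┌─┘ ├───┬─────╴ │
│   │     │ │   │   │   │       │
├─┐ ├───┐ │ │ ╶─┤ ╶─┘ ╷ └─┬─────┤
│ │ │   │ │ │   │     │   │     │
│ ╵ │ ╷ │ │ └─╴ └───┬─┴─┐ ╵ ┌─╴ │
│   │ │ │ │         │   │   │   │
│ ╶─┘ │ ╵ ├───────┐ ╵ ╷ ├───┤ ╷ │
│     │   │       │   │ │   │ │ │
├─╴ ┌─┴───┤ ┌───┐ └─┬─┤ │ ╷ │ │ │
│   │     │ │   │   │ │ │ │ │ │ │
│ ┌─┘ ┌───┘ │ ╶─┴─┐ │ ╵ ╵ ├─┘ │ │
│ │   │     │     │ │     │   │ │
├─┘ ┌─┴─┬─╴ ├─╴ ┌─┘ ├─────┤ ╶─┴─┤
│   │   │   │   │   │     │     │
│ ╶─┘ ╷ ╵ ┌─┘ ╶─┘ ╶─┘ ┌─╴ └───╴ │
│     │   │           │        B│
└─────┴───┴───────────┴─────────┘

Finding the shortest path through the maze:
Path length: 89 steps
Directions: down → down → down → right → right → up → up → left → up → right → right → down → down → down → right → down → down → left → left → down → right → right → right → down → down → down → right → right → up → left → up → right → up → left → up → up → up → left → up → left → up → right → right → right → right → up → right → right → right → right → right → down → right → down → down → left → left → left → down → left → left → left → down → right → down → down → left → down → right → right → up → right → down → right → down → right → up → right → right → down → left → down → down → down → left → down → right → right → down

Solution:

┌─┬─────────────┬───────────────┐
│A│↱ → ↓        │↱ → → → → ↓    │
│ │ ╶─┐ ┌───────┘ ┌───────┐ ╶─┐ │
│↓│↑ ↰│↓│↱ → → → ↑│       │↳ ↓│ │
│ └─┐ │ │ ╶─┬─────┴─╴ ┌─╴ └─┐ │ │
│↓  │↑│↓│↑ ↰│         │     │↓│ │
│ ╶─┘ │ └─┐ └─┬─╴ ┌─╴ ├─────┘ │ │
│↳ → ↑│↳ ↓│↑ ↰│   │   │↓ ← ← ↲│ │
│ ╶───┴─┐ └─┐ │ ┌─┴───┘ ┌─────┤ │
│       │↓  │↑│ │↓ ← ← ↲│     │ │
├─┐ ┌───┘ ╷ │ │ │ ╶─┬───┘ ╷ ╶─┘ │
│ │ │↓ ← ↲│ │↑│ │↳ ↓│     │     │
│ ╵ │ ╶───┴─┤ ╵ └─┐ │ ╶───┴─────┤
│   │↳ → → ↓│↑ ↰  │↓│           │
│ ╶─┼─────┐ ├─╴ ┌─┘ ├───┬─────╴ │
│   │     │↓│↱ ↑│↓ ↲│↱ ↓│       │
├─┐ ├───┐ │ │ ╶─┤ ╶─┘ ╷ └─┬─────┤
│ │ │   │ │↓│↑ ↰│↳ → ↑│↳ ↓│↱ → ↓│
│ ╵ │ ╷ │ │ └─╴ └───┬─┴─┐ ╵ ┌─╴ │
│   │ │ │ │↳ → ↑    │   │↳ ↑│↓ ↲│
│ ╶─┘ │ ╵ ├───────┐ ╵ ╷ ├───┤ ╷ │
│     │   │       │   │ │   │↓│ │
├─╴ ┌─┴───┤ ┌───┐ └─┬─┤ │ ╷ │ │ │
│   │     │ │   │   │ │ │ │ │↓│ │
│ ┌─┘ ┌───┘ │ ╶─┴─┐ │ ╵ ╵ ├─┘ │ │
│ │   │     │     │ │     │↓ ↲│ │
├─┘ ┌─┴─┬─╴ ├─╴ ┌─┘ ├─────┤ ╶─┴─┤
│   │   │   │   │   │     │↳ → ↓│
│ ╶─┘ ╷ ╵ ┌─┘ ╶─┘ ╶─┘ ┌─╴ └───╴ │
│     │   │           │        B│
└─────┴───┴───────────┴─────────┘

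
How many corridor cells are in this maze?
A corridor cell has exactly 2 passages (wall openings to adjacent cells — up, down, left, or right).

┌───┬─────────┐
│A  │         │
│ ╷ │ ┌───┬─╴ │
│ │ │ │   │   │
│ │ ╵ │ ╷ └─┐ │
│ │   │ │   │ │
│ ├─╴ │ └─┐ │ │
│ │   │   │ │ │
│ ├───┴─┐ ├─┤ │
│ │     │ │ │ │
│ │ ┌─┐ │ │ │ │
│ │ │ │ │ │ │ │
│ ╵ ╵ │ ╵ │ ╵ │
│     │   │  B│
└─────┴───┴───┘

Counting cells with exactly 2 passages:
Total corridor cells: 41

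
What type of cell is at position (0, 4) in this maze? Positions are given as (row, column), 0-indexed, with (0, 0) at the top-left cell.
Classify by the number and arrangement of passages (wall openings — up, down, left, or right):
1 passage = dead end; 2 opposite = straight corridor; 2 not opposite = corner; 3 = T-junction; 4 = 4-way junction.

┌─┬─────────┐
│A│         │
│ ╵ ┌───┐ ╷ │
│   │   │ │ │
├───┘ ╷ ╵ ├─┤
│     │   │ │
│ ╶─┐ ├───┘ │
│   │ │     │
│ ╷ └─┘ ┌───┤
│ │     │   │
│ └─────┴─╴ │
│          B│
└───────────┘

Checking cell at (0, 4):
Number of passages: 3
Cell type: T-junction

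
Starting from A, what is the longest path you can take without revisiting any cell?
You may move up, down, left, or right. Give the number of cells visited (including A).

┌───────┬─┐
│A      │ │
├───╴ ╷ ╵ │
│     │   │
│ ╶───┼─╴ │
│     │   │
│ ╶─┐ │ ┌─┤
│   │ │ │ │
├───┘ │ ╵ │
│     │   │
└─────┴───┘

Finding longest simple path using DFS:
Start: (0, 0)
Longest path visits 13 cells
Path: A → right → right → down → left → left → down → right → right → down → down → left → left

Solution:

┌───────┬─┐
│A → ↓  │ │
├───╴ ╷ ╵ │
│↓ ← ↲│   │
│ ╶───┼─╴ │
│↳ → ↓│   │
│ ╶─┐ │ ┌─┤
│   │↓│ │ │
├───┘ │ ╵ │
│B ← ↲│   │
└─────┴───┘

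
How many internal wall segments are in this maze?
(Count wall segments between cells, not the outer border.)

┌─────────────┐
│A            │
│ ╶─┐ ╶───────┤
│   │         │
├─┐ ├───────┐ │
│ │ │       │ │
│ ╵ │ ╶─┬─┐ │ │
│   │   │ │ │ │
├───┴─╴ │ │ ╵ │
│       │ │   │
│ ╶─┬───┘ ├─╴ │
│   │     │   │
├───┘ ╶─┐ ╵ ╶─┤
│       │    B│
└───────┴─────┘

Counting internal wall segments:
Total internal walls: 36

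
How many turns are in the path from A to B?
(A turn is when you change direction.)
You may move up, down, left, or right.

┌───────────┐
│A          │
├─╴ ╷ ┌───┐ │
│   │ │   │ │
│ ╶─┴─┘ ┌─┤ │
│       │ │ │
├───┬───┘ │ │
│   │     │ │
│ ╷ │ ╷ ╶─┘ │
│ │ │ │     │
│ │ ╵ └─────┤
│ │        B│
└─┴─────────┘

Directions: right, right, right, right, right, down, down, down, down, left, left, up, left, down, down, right, right, right
Number of turns: 6

Solution:

┌───────────┐
│A → → → → ↓│
├─╴ ╷ ┌───┐ │
│   │ │   │↓│
│ ╶─┴─┘ ┌─┤ │
│       │ │↓│
├───┬───┘ │ │
│   │↓ ↰  │↓│
│ ╷ │ ╷ ╶─┘ │
│ │ │↓│↑ ← ↲│
│ │ ╵ └─────┤
│ │  ↳ → → B│
└─┴─────────┘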